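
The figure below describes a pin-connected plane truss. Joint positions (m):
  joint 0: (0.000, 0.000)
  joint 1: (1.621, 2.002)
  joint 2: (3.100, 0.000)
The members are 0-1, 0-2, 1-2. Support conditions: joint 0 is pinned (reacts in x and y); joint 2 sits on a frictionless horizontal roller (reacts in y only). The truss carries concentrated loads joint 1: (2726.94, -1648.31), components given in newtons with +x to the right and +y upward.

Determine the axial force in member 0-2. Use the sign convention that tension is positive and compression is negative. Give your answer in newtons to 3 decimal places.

N=3 nodes, M=3 members, R=3 reactions → 2N=6, M+R=6
member 0 (0-1): L=2.5760, (cx,cy)=(0.6293,0.7772)
member 1 (0-2): L=3.1000, (cx,cy)=(1.0000,0.0000)
member 2 (1-2): L=2.4891, (cx,cy)=(0.5942,-0.8043)
solve A·x = −loads:
  F[0-1] = +1254.1111 N (tension)
  F[0-2] = +1937.7575 N (tension)
  F[1-2] = -3261.1254 N (compression)
  Rx@0 = -2726.9400 N
  Ry@0 = -974.6721 N
  Ry@2 = +2622.9821 N

1937.757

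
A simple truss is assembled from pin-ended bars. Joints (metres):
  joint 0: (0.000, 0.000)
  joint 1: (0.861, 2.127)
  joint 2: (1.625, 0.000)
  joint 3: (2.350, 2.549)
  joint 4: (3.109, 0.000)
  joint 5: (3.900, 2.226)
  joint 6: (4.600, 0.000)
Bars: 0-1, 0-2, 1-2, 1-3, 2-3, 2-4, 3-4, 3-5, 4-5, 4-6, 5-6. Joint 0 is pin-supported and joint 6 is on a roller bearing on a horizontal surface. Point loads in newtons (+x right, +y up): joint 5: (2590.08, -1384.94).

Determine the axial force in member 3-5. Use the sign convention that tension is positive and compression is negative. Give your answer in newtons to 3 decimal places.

N=7 nodes, M=11 members, R=3 reactions → 2N=14, M+R=14
member 0 (0-1): L=2.2947, (cx,cy)=(0.3752,0.9269)
member 1 (0-2): L=1.6250, (cx,cy)=(1.0000,0.0000)
member 2 (1-2): L=2.2600, (cx,cy)=(0.3380,-0.9411)
member 3 (1-3): L=1.5476, (cx,cy)=(0.9621,0.2727)
member 4 (2-3): L=2.6501, (cx,cy)=(0.2736,0.9619)
member 5 (2-4): L=1.4840, (cx,cy)=(1.0000,0.0000)
member 6 (3-4): L=2.6596, (cx,cy)=(0.2854,-0.9584)
member 7 (3-5): L=1.5833, (cx,cy)=(0.9790,-0.2040)
member 8 (4-5): L=2.3624, (cx,cy)=(0.3348,0.9423)
member 9 (4-6): L=1.4910, (cx,cy)=(1.0000,0.0000)
member 10 (5-6): L=2.3335, (cx,cy)=(0.3000,-0.9539)
solve A·x = −loads:
  F[0-1] = +1124.8045 N (tension)
  F[0-2] = +2168.0314 N (tension)
  F[1-2] = -890.1306 N (compression)
  F[1-3] = +751.4272 N (tension)
  F[2-3] = +870.9546 N (tension)
  F[2-4] = +1628.8555 N (tension)
  F[3-4] = -1382.6534 N (compression)
  F[3-5] = +1384.9328 N (tension)
  F[4-5] = +1406.3322 N (tension)
  F[4-6] = +763.3842 N (tension)
  F[5-6] = -2544.7616 N (compression)
  Rx@0 = -2590.0800 N
  Ry@0 = -1042.6218 N
  Ry@6 = +2427.5618 N

1384.933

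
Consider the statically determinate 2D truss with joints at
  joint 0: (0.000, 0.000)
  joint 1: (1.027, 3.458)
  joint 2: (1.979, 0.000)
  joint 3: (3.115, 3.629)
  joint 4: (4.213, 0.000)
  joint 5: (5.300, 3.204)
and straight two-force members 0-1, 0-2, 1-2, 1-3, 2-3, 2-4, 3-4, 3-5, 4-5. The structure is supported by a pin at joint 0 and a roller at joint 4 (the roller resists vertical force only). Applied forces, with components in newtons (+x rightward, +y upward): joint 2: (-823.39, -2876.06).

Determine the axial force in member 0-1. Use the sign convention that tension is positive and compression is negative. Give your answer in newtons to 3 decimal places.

-1590.907

N=6 nodes, M=9 members, R=3 reactions → 2N=12, M+R=12
member 0 (0-1): L=3.6073, (cx,cy)=(0.2847,0.9586)
member 1 (0-2): L=1.9790, (cx,cy)=(1.0000,0.0000)
member 2 (1-2): L=3.5867, (cx,cy)=(0.2654,-0.9641)
member 3 (1-3): L=2.0950, (cx,cy)=(0.9967,0.0816)
member 4 (2-3): L=3.8026, (cx,cy)=(0.2987,0.9543)
member 5 (2-4): L=2.2340, (cx,cy)=(1.0000,0.0000)
member 6 (3-4): L=3.7915, (cx,cy)=(0.2896,-0.9571)
member 7 (3-5): L=2.2259, (cx,cy)=(0.9816,-0.1909)
member 8 (4-5): L=3.3834, (cx,cy)=(0.3213,0.9470)
solve A·x = −loads:
  F[0-1] = -1590.9075 N (compression)
  F[0-2] = -370.4558 N (compression)
  F[1-2] = +1509.3050 N (tension)
  F[1-3] = -856.4046 N (compression)
  F[2-3] = +1488.8831 N (tension)
  F[2-4] = +408.7593 N (tension)
  F[3-4] = -1411.4742 N (compression)
  F[3-5] = -0.0000 N (tension)
  F[4-5] = +0.0000 N (tension)
  Rx@0 = +823.3900 N
  Ry@0 = +1525.0696 N
  Ry@4 = +1350.9904 N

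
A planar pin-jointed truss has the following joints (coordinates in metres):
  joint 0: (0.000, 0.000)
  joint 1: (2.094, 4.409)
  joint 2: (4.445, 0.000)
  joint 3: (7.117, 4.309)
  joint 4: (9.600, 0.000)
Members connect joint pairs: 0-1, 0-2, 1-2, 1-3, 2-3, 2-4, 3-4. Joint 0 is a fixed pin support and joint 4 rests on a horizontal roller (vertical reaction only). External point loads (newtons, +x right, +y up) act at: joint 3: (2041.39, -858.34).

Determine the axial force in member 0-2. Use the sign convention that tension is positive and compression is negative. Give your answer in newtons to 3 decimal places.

1711.650

N=5 nodes, M=7 members, R=3 reactions → 2N=10, M+R=10
member 0 (0-1): L=4.8810, (cx,cy)=(0.4290,0.9033)
member 1 (0-2): L=4.4450, (cx,cy)=(1.0000,0.0000)
member 2 (1-2): L=4.9966, (cx,cy)=(0.4705,-0.8824)
member 3 (1-3): L=5.0240, (cx,cy)=(0.9998,-0.0199)
member 4 (2-3): L=5.0702, (cx,cy)=(0.5270,0.8499)
member 5 (2-4): L=5.1550, (cx,cy)=(1.0000,0.0000)
member 6 (3-4): L=4.9732, (cx,cy)=(0.4993,-0.8664)
solve A·x = −loads:
  F[0-1] = +768.6049 N (tension)
  F[0-2] = +1711.6501 N (tension)
  F[1-2] = -802.7781 N (compression)
  F[1-3] = +707.5996 N (tension)
  F[2-3] = +833.5021 N (tension)
  F[2-4] = +894.6754 N (tension)
  F[3-4] = -1791.9470 N (compression)
  Rx@0 = -2041.3900 N
  Ry@0 = -694.2803 N
  Ry@4 = +1552.6203 N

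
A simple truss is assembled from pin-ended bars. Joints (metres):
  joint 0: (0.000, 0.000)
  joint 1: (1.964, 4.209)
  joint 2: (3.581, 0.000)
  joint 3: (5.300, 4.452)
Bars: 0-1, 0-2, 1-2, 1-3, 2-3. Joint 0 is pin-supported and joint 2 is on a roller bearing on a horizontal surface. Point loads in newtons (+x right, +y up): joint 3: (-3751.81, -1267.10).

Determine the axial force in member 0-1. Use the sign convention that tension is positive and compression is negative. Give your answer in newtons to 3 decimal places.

-4475.951

N=4 nodes, M=5 members, R=3 reactions → 2N=8, M+R=8
member 0 (0-1): L=4.6447, (cx,cy)=(0.4229,0.9062)
member 1 (0-2): L=3.5810, (cx,cy)=(1.0000,0.0000)
member 2 (1-2): L=4.5089, (cx,cy)=(0.3586,-0.9335)
member 3 (1-3): L=3.3448, (cx,cy)=(0.9974,0.0726)
member 4 (2-3): L=4.7723, (cx,cy)=(0.3602,0.9329)
solve A·x = −loads:
  F[0-1] = -4475.9512 N (compression)
  F[0-2] = -1859.1536 N (compression)
  F[1-2] = +4083.1794 N (tension)
  F[1-3] = -3365.8700 N (compression)
  F[2-3] = -1096.1513 N (compression)
  Rx@0 = +3751.8100 N
  Ry@0 = +4056.1053 N
  Ry@2 = -2789.0053 N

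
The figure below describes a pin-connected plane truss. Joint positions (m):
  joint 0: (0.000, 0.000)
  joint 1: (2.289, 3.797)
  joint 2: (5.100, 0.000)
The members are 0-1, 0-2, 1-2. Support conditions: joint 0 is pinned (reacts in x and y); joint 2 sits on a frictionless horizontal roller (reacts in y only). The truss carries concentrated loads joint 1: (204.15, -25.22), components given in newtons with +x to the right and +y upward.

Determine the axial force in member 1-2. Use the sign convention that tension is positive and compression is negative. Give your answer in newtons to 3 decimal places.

-203.194

N=3 nodes, M=3 members, R=3 reactions → 2N=6, M+R=6
member 0 (0-1): L=4.4336, (cx,cy)=(0.5163,0.8564)
member 1 (0-2): L=5.1000, (cx,cy)=(1.0000,0.0000)
member 2 (1-2): L=4.7243, (cx,cy)=(0.5950,-0.8037)
solve A·x = −loads:
  F[0-1] = +161.2428 N (tension)
  F[0-2] = +120.9026 N (tension)
  F[1-2] = -203.1943 N (compression)
  Rx@0 = -204.1500 N
  Ry@0 = -138.0910 N
  Ry@2 = +163.3110 N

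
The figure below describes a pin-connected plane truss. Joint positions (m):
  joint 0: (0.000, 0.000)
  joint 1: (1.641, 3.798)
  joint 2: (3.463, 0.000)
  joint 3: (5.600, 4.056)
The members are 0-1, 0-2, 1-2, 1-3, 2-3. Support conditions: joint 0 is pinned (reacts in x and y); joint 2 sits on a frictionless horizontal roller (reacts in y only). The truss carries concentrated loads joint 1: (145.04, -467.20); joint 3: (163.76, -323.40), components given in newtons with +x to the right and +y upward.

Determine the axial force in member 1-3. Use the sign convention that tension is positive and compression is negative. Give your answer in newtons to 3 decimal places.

N=4 nodes, M=5 members, R=3 reactions → 2N=8, M+R=8
member 0 (0-1): L=4.1374, (cx,cy)=(0.3966,0.9180)
member 1 (0-2): L=3.4630, (cx,cy)=(1.0000,0.0000)
member 2 (1-2): L=4.2124, (cx,cy)=(0.4325,-0.9016)
member 3 (1-3): L=3.9674, (cx,cy)=(0.9979,0.0650)
member 4 (2-3): L=4.5845, (cx,cy)=(0.4661,0.8847)
solve A·x = −loads:
  F[0-1] = +331.8507 N (tension)
  F[0-2] = +177.1779 N (tension)
  F[1-2] = -831.0398 N (compression)
  F[1-3] = +346.7661 N (tension)
  F[2-3] = -391.0303 N (compression)
  Rx@0 = -308.8000 N
  Ry@0 = -304.6318 N
  Ry@2 = +1095.2318 N

346.766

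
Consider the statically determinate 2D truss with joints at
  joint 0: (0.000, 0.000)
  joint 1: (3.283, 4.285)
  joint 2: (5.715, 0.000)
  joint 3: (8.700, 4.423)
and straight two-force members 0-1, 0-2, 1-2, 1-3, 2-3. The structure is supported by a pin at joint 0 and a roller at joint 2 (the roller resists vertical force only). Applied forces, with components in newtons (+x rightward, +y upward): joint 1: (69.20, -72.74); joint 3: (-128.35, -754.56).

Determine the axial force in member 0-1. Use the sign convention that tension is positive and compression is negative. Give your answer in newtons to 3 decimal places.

N=4 nodes, M=5 members, R=3 reactions → 2N=8, M+R=8
member 0 (0-1): L=5.3981, (cx,cy)=(0.6082,0.7938)
member 1 (0-2): L=5.7150, (cx,cy)=(1.0000,0.0000)
member 2 (1-2): L=4.9271, (cx,cy)=(0.4936,-0.8697)
member 3 (1-3): L=5.4188, (cx,cy)=(0.9997,0.0255)
member 4 (2-3): L=5.3360, (cx,cy)=(0.5594,0.8289)
solve A·x = −loads:
  F[0-1] = +397.7209 N (tension)
  F[0-2] = -301.0354 N (compression)
  F[1-2] = -435.3030 N (compression)
  F[1-3] = +387.6773 N (tension)
  F[2-3] = -922.2322 N (compression)
  Rx@0 = +59.1500 N
  Ry@0 = -315.7109 N
  Ry@2 = +1143.0109 N

397.721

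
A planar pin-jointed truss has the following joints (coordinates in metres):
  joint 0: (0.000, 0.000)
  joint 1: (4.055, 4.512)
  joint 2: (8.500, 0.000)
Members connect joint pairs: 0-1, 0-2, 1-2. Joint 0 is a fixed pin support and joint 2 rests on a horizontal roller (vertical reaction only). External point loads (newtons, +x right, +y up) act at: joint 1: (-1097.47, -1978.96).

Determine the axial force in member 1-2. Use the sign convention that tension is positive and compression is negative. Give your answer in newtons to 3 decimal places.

-507.481

N=3 nodes, M=3 members, R=3 reactions → 2N=6, M+R=6
member 0 (0-1): L=6.0664, (cx,cy)=(0.6684,0.7438)
member 1 (0-2): L=8.5000, (cx,cy)=(1.0000,0.0000)
member 2 (1-2): L=6.3337, (cx,cy)=(0.7018,-0.7124)
solve A·x = −loads:
  F[0-1] = -2174.6561 N (compression)
  F[0-2] = +356.1492 N (tension)
  F[1-2] = -507.4811 N (compression)
  Rx@0 = +1097.4700 N
  Ry@0 = +1617.4426 N
  Ry@2 = +361.5174 N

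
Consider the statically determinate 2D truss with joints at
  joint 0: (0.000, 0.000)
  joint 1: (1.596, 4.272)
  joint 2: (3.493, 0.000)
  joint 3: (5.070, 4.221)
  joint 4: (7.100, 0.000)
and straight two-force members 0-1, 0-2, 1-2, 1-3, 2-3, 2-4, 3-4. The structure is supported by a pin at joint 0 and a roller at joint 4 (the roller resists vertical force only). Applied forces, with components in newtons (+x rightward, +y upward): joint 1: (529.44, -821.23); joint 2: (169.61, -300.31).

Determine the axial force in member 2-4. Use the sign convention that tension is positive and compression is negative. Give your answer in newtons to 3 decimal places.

N=5 nodes, M=7 members, R=3 reactions → 2N=10, M+R=10
member 0 (0-1): L=4.5604, (cx,cy)=(0.3500,0.9368)
member 1 (0-2): L=3.4930, (cx,cy)=(1.0000,0.0000)
member 2 (1-2): L=4.6742, (cx,cy)=(0.4058,-0.9139)
member 3 (1-3): L=3.4744, (cx,cy)=(0.9999,-0.0147)
member 4 (2-3): L=4.5060, (cx,cy)=(0.3500,0.9368)
member 5 (2-4): L=3.6070, (cx,cy)=(1.0000,0.0000)
member 6 (3-4): L=4.6838, (cx,cy)=(0.4334,-0.9012)
solve A·x = −loads:
  F[0-1] = -502.4055 N (compression)
  F[0-2] = +874.8767 N (tension)
  F[1-2] = -374.7222 N (compression)
  F[1-3] = -553.2488 N (compression)
  F[2-3] = +686.1811 N (tension)
  F[2-4] = +313.0394 N (tension)
  F[3-4] = -722.2690 N (compression)
  Rx@0 = -699.0500 N
  Ry@0 = +470.6339 N
  Ry@4 = +650.9061 N

313.039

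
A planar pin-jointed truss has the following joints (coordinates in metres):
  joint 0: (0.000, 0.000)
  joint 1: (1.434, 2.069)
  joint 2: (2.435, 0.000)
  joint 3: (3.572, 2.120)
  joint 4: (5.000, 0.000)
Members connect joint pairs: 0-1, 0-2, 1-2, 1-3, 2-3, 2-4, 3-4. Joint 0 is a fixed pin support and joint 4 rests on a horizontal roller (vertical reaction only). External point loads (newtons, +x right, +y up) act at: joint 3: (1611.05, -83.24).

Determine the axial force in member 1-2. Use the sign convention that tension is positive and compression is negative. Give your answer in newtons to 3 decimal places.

N=5 nodes, M=7 members, R=3 reactions → 2N=10, M+R=10
member 0 (0-1): L=2.5174, (cx,cy)=(0.5696,0.8219)
member 1 (0-2): L=2.4350, (cx,cy)=(1.0000,0.0000)
member 2 (1-2): L=2.2984, (cx,cy)=(0.4355,-0.9002)
member 3 (1-3): L=2.1386, (cx,cy)=(0.9997,0.0238)
member 4 (2-3): L=2.4057, (cx,cy)=(0.4726,0.8813)
member 5 (2-4): L=2.5650, (cx,cy)=(1.0000,0.0000)
member 6 (3-4): L=2.5561, (cx,cy)=(0.5587,-0.8294)
solve A·x = −loads:
  F[0-1] = +802.1882 N (tension)
  F[0-2] = +1154.0886 N (tension)
  F[1-2] = -712.0940 N (compression)
  F[1-3] = +767.3076 N (tension)
  F[2-3] = +727.3853 N (tension)
  F[2-4] = +500.1717 N (tension)
  F[3-4] = -895.2960 N (compression)
  Rx@0 = -1611.0500 N
  Ry@0 = -659.3119 N
  Ry@4 = +742.5519 N

-712.094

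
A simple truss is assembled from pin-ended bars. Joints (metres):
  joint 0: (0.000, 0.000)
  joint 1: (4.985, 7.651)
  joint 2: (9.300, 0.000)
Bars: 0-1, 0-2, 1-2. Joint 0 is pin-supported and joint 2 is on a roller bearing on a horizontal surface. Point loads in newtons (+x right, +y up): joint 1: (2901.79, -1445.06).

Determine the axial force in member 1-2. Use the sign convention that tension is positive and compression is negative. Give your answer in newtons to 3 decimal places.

-3630.037

N=3 nodes, M=3 members, R=3 reactions → 2N=6, M+R=6
member 0 (0-1): L=9.1317, (cx,cy)=(0.5459,0.8379)
member 1 (0-2): L=9.3000, (cx,cy)=(1.0000,0.0000)
member 2 (1-2): L=8.7839, (cx,cy)=(0.4912,-0.8710)
solve A·x = −loads:
  F[0-1] = +2049.0437 N (tension)
  F[0-2] = +1783.2165 N (tension)
  F[1-2] = -3630.0367 N (compression)
  Rx@0 = -2901.7900 N
  Ry@0 = -1716.7915 N
  Ry@2 = +3161.8515 N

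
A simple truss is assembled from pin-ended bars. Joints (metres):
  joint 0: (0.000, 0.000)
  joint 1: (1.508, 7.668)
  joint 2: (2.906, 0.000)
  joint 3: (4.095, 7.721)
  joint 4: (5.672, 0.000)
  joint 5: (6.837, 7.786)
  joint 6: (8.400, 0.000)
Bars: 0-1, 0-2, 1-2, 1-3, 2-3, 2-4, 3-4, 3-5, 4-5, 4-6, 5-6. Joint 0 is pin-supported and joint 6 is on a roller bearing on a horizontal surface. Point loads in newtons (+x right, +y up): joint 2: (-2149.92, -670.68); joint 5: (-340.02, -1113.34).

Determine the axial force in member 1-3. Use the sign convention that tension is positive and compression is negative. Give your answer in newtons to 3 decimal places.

N=7 nodes, M=11 members, R=3 reactions → 2N=14, M+R=14
member 0 (0-1): L=7.8149, (cx,cy)=(0.1930,0.9812)
member 1 (0-2): L=2.9060, (cx,cy)=(1.0000,0.0000)
member 2 (1-2): L=7.7944, (cx,cy)=(0.1794,-0.9838)
member 3 (1-3): L=2.5875, (cx,cy)=(0.9998,0.0205)
member 4 (2-3): L=7.8120, (cx,cy)=(0.1522,0.9883)
member 5 (2-4): L=2.7660, (cx,cy)=(1.0000,0.0000)
member 6 (3-4): L=7.8804, (cx,cy)=(0.2001,-0.9798)
member 7 (3-5): L=2.7428, (cx,cy)=(0.9997,0.0237)
member 8 (4-5): L=7.8727, (cx,cy)=(0.1480,0.9890)
member 9 (4-6): L=2.7280, (cx,cy)=(1.0000,0.0000)
member 10 (5-6): L=7.9413, (cx,cy)=(0.1968,-0.9804)
solve A·x = −loads:
  F[0-1] = -979.3907 N (compression)
  F[0-2] = -2300.9516 N (compression)
  F[1-2] = +969.2682 N (tension)
  F[1-3] = -362.9121 N (compression)
  F[2-3] = -286.2046 N (compression)
  F[2-4] = +66.3767 N (tension)
  F[3-4] = +285.0841 N (tension)
  F[3-5] = -463.5770 N (compression)
  F[4-5] = -282.4268 N (compression)
  F[4-6] = +165.2204 N (tension)
  F[5-6] = -839.4562 N (compression)
  Rx@0 = +2489.9400 N
  Ry@0 = +960.9836 N
  Ry@6 = +823.0364 N

-362.912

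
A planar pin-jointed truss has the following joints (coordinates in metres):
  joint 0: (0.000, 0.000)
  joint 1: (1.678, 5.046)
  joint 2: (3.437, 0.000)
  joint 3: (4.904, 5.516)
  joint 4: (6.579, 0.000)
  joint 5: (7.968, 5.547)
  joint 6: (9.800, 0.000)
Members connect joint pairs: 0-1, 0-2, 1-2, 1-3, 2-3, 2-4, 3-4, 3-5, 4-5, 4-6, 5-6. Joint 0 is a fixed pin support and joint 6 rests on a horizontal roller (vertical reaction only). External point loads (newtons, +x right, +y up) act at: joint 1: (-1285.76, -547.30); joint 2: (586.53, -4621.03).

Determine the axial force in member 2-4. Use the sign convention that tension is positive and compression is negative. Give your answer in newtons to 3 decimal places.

N=7 nodes, M=11 members, R=3 reactions → 2N=14, M+R=14
member 0 (0-1): L=5.3177, (cx,cy)=(0.3156,0.9489)
member 1 (0-2): L=3.4370, (cx,cy)=(1.0000,0.0000)
member 2 (1-2): L=5.3438, (cx,cy)=(0.3292,-0.9443)
member 3 (1-3): L=3.2601, (cx,cy)=(0.9896,0.1442)
member 4 (2-3): L=5.7077, (cx,cy)=(0.2570,0.9664)
member 5 (2-4): L=3.1420, (cx,cy)=(1.0000,0.0000)
member 6 (3-4): L=5.7647, (cx,cy)=(0.2906,-0.9569)
member 7 (3-5): L=3.0642, (cx,cy)=(0.9999,0.0101)
member 8 (4-5): L=5.7183, (cx,cy)=(0.2429,0.9700)
member 9 (4-6): L=3.2210, (cx,cy)=(1.0000,0.0000)
member 10 (5-6): L=5.8417, (cx,cy)=(0.3136,-0.9496)
solve A·x = −loads:
  F[0-1] = -4337.6067 N (compression)
  F[0-2] = +669.5048 N (tension)
  F[1-2] = +3584.4605 N (tension)
  F[1-3] = -1276.1915 N (compression)
  F[2-3] = +1279.3012 N (tension)
  F[2-4] = +934.0542 N (tension)
  F[3-4] = -1106.2635 N (compression)
  F[3-5] = -612.6485 N (compression)
  F[4-5] = +1091.2175 N (tension)
  F[4-6] = +347.5539 N (tension)
  F[5-6] = -1108.2452 N (compression)
  Rx@0 = +699.2300 N
  Ry@0 = +4115.9928 N
  Ry@6 = +1052.3372 N

934.054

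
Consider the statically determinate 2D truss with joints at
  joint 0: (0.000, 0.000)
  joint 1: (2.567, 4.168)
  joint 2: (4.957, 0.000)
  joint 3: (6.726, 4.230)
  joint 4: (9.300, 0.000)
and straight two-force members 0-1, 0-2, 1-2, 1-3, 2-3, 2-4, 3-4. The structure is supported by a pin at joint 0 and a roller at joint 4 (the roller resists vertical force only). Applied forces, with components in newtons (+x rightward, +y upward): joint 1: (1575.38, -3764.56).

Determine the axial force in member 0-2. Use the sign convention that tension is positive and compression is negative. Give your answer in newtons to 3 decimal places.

N=5 nodes, M=7 members, R=3 reactions → 2N=10, M+R=10
member 0 (0-1): L=4.8951, (cx,cy)=(0.5244,0.8515)
member 1 (0-2): L=4.9570, (cx,cy)=(1.0000,0.0000)
member 2 (1-2): L=4.8046, (cx,cy)=(0.4974,-0.8675)
member 3 (1-3): L=4.1595, (cx,cy)=(0.9999,0.0149)
member 4 (2-3): L=4.5850, (cx,cy)=(0.3858,0.9226)
member 5 (2-4): L=4.3430, (cx,cy)=(1.0000,0.0000)
member 6 (3-4): L=4.9516, (cx,cy)=(0.5198,-0.8543)
solve A·x = −loads:
  F[0-1] = -2371.6888 N (compression)
  F[0-2] = +2819.1058 N (tension)
  F[1-2] = -2042.6747 N (compression)
  F[1-3] = -1803.2012 N (compression)
  F[2-3] = +1920.7361 N (tension)
  F[2-4] = +1061.9367 N (tension)
  F[3-4] = -2042.8475 N (compression)
  Rx@0 = -1575.3800 N
  Ry@0 = +2019.4192 N
  Ry@4 = +1745.1408 N

2819.106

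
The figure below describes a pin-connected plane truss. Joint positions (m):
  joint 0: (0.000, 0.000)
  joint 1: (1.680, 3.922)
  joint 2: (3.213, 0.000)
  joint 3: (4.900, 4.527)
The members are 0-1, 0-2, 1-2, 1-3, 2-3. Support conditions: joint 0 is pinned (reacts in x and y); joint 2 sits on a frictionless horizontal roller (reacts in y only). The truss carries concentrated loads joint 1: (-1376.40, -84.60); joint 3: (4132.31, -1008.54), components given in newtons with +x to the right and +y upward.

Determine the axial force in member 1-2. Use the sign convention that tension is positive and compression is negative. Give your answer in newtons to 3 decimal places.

-4085.472

N=4 nodes, M=5 members, R=3 reactions → 2N=8, M+R=8
member 0 (0-1): L=4.2667, (cx,cy)=(0.3937,0.9192)
member 1 (0-2): L=3.2130, (cx,cy)=(1.0000,0.0000)
member 2 (1-2): L=4.2110, (cx,cy)=(0.3641,-0.9314)
member 3 (1-3): L=3.2763, (cx,cy)=(0.9828,0.1847)
member 4 (2-3): L=4.8311, (cx,cy)=(0.3492,0.9371)
solve A·x = −loads:
  F[0-1] = +5038.3310 N (tension)
  F[0-2] = +772.0693 N (tension)
  F[1-2] = -4085.4722 N (compression)
  F[1-3] = +4932.3794 N (tension)
  F[2-3] = -2048.2774 N (compression)
  Rx@0 = -2755.9100 N
  Ry@0 = -4631.3233 N
  Ry@2 = +5724.4633 N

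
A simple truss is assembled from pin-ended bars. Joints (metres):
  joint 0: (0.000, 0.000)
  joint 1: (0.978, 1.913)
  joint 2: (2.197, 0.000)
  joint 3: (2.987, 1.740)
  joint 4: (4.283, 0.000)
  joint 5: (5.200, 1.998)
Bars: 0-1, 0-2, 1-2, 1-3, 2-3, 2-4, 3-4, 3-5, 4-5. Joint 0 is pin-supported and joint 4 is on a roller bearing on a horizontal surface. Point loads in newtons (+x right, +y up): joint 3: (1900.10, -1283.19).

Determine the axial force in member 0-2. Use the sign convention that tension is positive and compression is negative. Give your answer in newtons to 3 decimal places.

N=6 nodes, M=9 members, R=3 reactions → 2N=12, M+R=12
member 0 (0-1): L=2.1485, (cx,cy)=(0.4552,0.8904)
member 1 (0-2): L=2.1970, (cx,cy)=(1.0000,0.0000)
member 2 (1-2): L=2.2684, (cx,cy)=(0.5374,-0.8433)
member 3 (1-3): L=2.0164, (cx,cy)=(0.9963,-0.0858)
member 4 (2-3): L=1.9109, (cx,cy)=(0.4134,0.9105)
member 5 (2-4): L=2.0860, (cx,cy)=(1.0000,0.0000)
member 6 (3-4): L=2.1696, (cx,cy)=(0.5973,-0.8020)
member 7 (3-5): L=2.2280, (cx,cy)=(0.9933,0.1158)
member 8 (4-5): L=2.1984, (cx,cy)=(0.4171,0.9088)
solve A·x = −loads:
  F[0-1] = +430.8758 N (tension)
  F[0-2] = +1703.9648 N (tension)
  F[1-2] = -502.5183 N (compression)
  F[1-3] = +467.9082 N (tension)
  F[2-3] = +465.4255 N (tension)
  F[2-4] = +1241.5061 N (tension)
  F[3-4] = -2078.3847 N (compression)
  F[3-5] = -0.0000 N (compression)
  F[4-5] = +0.0000 N (tension)
  Rx@0 = -1900.1000 N
  Ry@0 = -383.6469 N
  Ry@4 = +1666.8369 N

1703.965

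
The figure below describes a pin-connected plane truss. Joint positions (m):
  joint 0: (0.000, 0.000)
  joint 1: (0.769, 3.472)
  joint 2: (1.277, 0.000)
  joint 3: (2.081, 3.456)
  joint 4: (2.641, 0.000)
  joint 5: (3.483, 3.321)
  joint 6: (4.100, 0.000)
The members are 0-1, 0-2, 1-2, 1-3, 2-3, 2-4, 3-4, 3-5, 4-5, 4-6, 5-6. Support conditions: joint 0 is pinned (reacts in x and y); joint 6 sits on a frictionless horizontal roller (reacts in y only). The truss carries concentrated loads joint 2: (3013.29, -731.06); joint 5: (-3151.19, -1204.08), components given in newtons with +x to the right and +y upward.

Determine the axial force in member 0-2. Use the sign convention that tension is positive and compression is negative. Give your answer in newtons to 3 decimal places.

579.056

N=7 nodes, M=11 members, R=3 reactions → 2N=14, M+R=14
member 0 (0-1): L=3.5561, (cx,cy)=(0.2162,0.9763)
member 1 (0-2): L=1.2770, (cx,cy)=(1.0000,0.0000)
member 2 (1-2): L=3.5090, (cx,cy)=(0.1448,-0.9895)
member 3 (1-3): L=1.3121, (cx,cy)=(0.9999,-0.0122)
member 4 (2-3): L=3.5483, (cx,cy)=(0.2266,0.9740)
member 5 (2-4): L=1.3640, (cx,cy)=(1.0000,0.0000)
member 6 (3-4): L=3.5011, (cx,cy)=(0.1600,-0.9871)
member 7 (3-5): L=1.4085, (cx,cy)=(0.9954,-0.0958)
member 8 (4-5): L=3.4261, (cx,cy)=(0.2458,0.9693)
member 9 (4-6): L=1.4590, (cx,cy)=(1.0000,0.0000)
member 10 (5-6): L=3.3778, (cx,cy)=(0.1827,-0.9832)
solve A·x = −loads:
  F[0-1] = -3315.4722 N (compression)
  F[0-2] = +579.0562 N (tension)
  F[1-2] = +3286.1898 N (tension)
  F[1-3] = -1192.7931 N (compression)
  F[2-3] = -2587.8174 N (compression)
  F[2-4] = -1372.1170 N (compression)
  F[3-4] = +2755.1814 N (tension)
  F[3-5] = -2230.0336 N (compression)
  F[4-5] = -2805.7606 N (compression)
  F[4-6] = -241.8738 N (compression)
  F[5-6] = +1324.1628 N (tension)
  Rx@0 = +137.9000 N
  Ry@0 = +3237.0248 N
  Ry@6 = -1301.8848 N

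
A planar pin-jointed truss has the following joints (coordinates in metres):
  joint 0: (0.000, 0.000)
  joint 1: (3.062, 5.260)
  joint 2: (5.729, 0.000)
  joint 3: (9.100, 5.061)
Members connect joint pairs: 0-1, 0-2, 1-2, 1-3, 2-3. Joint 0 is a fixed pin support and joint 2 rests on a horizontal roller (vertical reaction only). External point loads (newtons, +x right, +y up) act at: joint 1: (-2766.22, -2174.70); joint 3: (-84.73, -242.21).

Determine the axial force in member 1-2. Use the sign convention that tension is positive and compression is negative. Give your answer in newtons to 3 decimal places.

1465.749

N=4 nodes, M=5 members, R=3 reactions → 2N=8, M+R=8
member 0 (0-1): L=6.0863, (cx,cy)=(0.5031,0.8642)
member 1 (0-2): L=5.7290, (cx,cy)=(1.0000,0.0000)
member 2 (1-2): L=5.8975, (cx,cy)=(0.4522,-0.8919)
member 3 (1-3): L=6.0413, (cx,cy)=(0.9995,-0.0329)
member 4 (2-3): L=6.0809, (cx,cy)=(0.5544,0.8323)
solve A·x = −loads:
  F[0-1] = -4031.8798 N (compression)
  F[0-2] = -822.5337 N (compression)
  F[1-2] = +1465.7493 N (tension)
  F[1-3] = +74.9950 N (tension)
  F[2-3] = -288.0524 N (compression)
  Rx@0 = +2850.9500 N
  Ry@0 = +3484.4773 N
  Ry@2 = -1067.5673 N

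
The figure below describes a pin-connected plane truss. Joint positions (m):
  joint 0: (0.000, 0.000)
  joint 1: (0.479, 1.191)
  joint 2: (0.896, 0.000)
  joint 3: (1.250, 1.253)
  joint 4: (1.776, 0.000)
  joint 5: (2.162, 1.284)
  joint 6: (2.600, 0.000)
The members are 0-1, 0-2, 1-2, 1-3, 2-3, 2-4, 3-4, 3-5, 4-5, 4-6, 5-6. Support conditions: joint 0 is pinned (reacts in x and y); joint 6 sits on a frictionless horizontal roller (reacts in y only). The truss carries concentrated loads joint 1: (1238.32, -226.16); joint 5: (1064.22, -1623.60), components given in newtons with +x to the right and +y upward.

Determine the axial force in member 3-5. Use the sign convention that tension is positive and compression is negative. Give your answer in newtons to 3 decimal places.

N=7 nodes, M=11 members, R=3 reactions → 2N=14, M+R=14
member 0 (0-1): L=1.2837, (cx,cy)=(0.3731,0.9278)
member 1 (0-2): L=0.8960, (cx,cy)=(1.0000,0.0000)
member 2 (1-2): L=1.2619, (cx,cy)=(0.3305,-0.9438)
member 3 (1-3): L=0.7735, (cx,cy)=(0.9968,0.0802)
member 4 (2-3): L=1.3020, (cx,cy)=(0.2719,0.9623)
member 5 (2-4): L=0.8800, (cx,cy)=(1.0000,0.0000)
member 6 (3-4): L=1.3589, (cx,cy)=(0.3871,-0.9221)
member 7 (3-5): L=0.9125, (cx,cy)=(0.9994,0.0340)
member 8 (4-5): L=1.3408, (cx,cy)=(0.2879,0.9577)
member 9 (4-6): L=0.8240, (cx,cy)=(1.0000,0.0000)
member 10 (5-6): L=1.3567, (cx,cy)=(0.3229,-0.9464)
solve A·x = −loads:
  F[0-1] = +684.2145 N (tension)
  F[0-2] = +2047.2349 N (tension)
  F[1-2] = -968.6854 N (compression)
  F[1-3] = -665.0466 N (compression)
  F[2-3] = +950.0532 N (tension)
  F[2-4] = +1468.8265 N (tension)
  F[3-4] = -935.3127 N (compression)
  F[3-5] = -42.5998 N (compression)
  F[4-5] = +900.5322 N (tension)
  F[4-6] = +847.5362 N (tension)
  F[5-6] = -2625.1376 N (compression)
  Rx@0 = -2302.5400 N
  Ry@0 = -634.7982 N
  Ry@6 = +2484.5582 N

-42.600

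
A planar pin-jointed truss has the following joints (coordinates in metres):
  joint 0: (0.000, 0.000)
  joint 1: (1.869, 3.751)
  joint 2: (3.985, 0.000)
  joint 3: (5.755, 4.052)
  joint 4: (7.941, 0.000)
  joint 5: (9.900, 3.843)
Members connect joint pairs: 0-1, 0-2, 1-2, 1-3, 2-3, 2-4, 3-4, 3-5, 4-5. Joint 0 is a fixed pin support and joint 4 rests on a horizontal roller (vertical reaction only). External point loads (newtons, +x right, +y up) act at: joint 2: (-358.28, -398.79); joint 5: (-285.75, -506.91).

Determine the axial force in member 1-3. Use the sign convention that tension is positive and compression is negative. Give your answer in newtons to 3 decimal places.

N=6 nodes, M=9 members, R=3 reactions → 2N=12, M+R=12
member 0 (0-1): L=4.1908, (cx,cy)=(0.4460,0.8950)
member 1 (0-2): L=3.9850, (cx,cy)=(1.0000,0.0000)
member 2 (1-2): L=4.3067, (cx,cy)=(0.4913,-0.8710)
member 3 (1-3): L=3.8976, (cx,cy)=(0.9970,0.0772)
member 4 (2-3): L=4.4217, (cx,cy)=(0.4003,0.9164)
member 5 (2-4): L=3.9560, (cx,cy)=(1.0000,0.0000)
member 6 (3-4): L=4.6041, (cx,cy)=(0.4748,-0.8801)
member 7 (3-5): L=4.1503, (cx,cy)=(0.9987,-0.0504)
member 8 (4-5): L=4.3135, (cx,cy)=(0.4542,0.8909)
solve A·x = −loads:
  F[0-1] = -236.7497 N (compression)
  F[0-2] = -538.4462 N (compression)
  F[1-2] = +224.1110 N (tension)
  F[1-3] = -216.3424 N (compression)
  F[2-3] = +222.1721 N (tension)
  F[2-4] = -158.9885 N (compression)
  F[3-4] = -210.8224 N (compression)
  F[3-5] = -26.6971 N (compression)
  F[4-5] = -570.4809 N (compression)
  Rx@0 = +644.0300 N
  Ry@0 = +211.9020 N
  Ry@4 = +693.7980 N

-216.342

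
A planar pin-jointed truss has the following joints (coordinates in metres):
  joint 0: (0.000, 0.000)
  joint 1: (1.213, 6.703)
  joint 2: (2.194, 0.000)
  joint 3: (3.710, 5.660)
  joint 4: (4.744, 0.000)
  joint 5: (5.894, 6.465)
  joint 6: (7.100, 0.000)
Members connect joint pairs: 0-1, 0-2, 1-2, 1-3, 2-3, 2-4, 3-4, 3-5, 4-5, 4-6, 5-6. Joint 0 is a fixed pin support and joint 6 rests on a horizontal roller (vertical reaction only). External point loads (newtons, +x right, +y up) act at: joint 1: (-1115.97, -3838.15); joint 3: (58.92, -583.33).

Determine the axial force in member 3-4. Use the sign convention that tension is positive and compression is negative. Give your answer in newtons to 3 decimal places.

N=7 nodes, M=11 members, R=3 reactions → 2N=14, M+R=14
member 0 (0-1): L=6.8119, (cx,cy)=(0.1781,0.9840)
member 1 (0-2): L=2.1940, (cx,cy)=(1.0000,0.0000)
member 2 (1-2): L=6.7744, (cx,cy)=(0.1448,-0.9895)
member 3 (1-3): L=2.7061, (cx,cy)=(0.9227,-0.3854)
member 4 (2-3): L=5.8595, (cx,cy)=(0.2587,0.9660)
member 5 (2-4): L=2.5500, (cx,cy)=(1.0000,0.0000)
member 6 (3-4): L=5.7537, (cx,cy)=(0.1797,-0.9837)
member 7 (3-5): L=2.3276, (cx,cy)=(0.9383,0.3458)
member 8 (4-5): L=6.5665, (cx,cy)=(0.1751,0.9845)
member 9 (4-6): L=2.3560, (cx,cy)=(1.0000,0.0000)
member 10 (5-6): L=6.5765, (cx,cy)=(0.1834,-0.9830)
solve A·x = −loads:
  F[0-1] = -4540.1024 N (compression)
  F[0-2] = -248.5871 N (compression)
  F[1-2] = +539.2458 N (tension)
  F[1-3] = +248.6287 N (tension)
  F[2-3] = -552.3694 N (compression)
  F[2-4] = -27.5875 N (compression)
  F[3-4] = +53.5535 N (tension)
  F[3-5] = +19.1447 N (tension)
  F[4-5] = -53.5086 N (compression)
  F[4-6] = -8.5923 N (compression)
  F[5-6] = +46.8550 N (tension)
  Rx@0 = +1057.0500 N
  Ry@0 = +4467.5405 N
  Ry@6 = -46.0605 N

53.553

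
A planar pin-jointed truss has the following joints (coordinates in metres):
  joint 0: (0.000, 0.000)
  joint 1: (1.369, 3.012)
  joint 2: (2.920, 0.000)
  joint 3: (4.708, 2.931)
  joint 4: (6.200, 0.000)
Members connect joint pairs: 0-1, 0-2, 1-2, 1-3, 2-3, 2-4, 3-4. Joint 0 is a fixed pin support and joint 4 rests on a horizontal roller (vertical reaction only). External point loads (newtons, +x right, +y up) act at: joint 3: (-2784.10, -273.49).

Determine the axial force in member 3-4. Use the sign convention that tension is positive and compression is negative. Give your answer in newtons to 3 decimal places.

N=5 nodes, M=7 members, R=3 reactions → 2N=10, M+R=10
member 0 (0-1): L=3.3085, (cx,cy)=(0.4138,0.9104)
member 1 (0-2): L=2.9200, (cx,cy)=(1.0000,0.0000)
member 2 (1-2): L=3.3879, (cx,cy)=(0.4578,-0.8891)
member 3 (1-3): L=3.3400, (cx,cy)=(0.9997,-0.0243)
member 4 (2-3): L=3.4333, (cx,cy)=(0.5208,0.8537)
member 5 (2-4): L=3.2800, (cx,cy)=(1.0000,0.0000)
member 6 (3-4): L=3.2889, (cx,cy)=(0.4536,-0.8912)
solve A·x = −loads:
  F[0-1] = -1518.0251 N (compression)
  F[0-2] = -2155.9713 N (compression)
  F[1-2] = +1591.4576 N (tension)
  F[1-3] = -1357.1101 N (compression)
  F[2-3] = -1657.3742 N (compression)
  F[2-4] = -564.2646 N (compression)
  F[3-4] = +1243.8381 N (tension)
  Rx@0 = +2784.1000 N
  Ry@0 = +1381.9749 N
  Ry@4 = -1108.4849 N

1243.838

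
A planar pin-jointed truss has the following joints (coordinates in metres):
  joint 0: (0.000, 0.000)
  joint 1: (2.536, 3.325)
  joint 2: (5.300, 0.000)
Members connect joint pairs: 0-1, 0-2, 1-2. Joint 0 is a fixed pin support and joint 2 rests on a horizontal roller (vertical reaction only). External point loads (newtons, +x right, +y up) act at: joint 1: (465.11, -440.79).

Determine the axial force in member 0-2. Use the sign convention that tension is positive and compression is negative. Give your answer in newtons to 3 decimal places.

417.887

N=3 nodes, M=3 members, R=3 reactions → 2N=6, M+R=6
member 0 (0-1): L=4.1817, (cx,cy)=(0.6064,0.7951)
member 1 (0-2): L=5.3000, (cx,cy)=(1.0000,0.0000)
member 2 (1-2): L=4.3238, (cx,cy)=(0.6393,-0.7690)
solve A·x = −loads:
  F[0-1] = +77.8678 N (tension)
  F[0-2] = +417.8873 N (tension)
  F[1-2] = -653.7138 N (compression)
  Rx@0 = -465.1100 N
  Ry@0 = -61.9146 N
  Ry@2 = +502.7046 N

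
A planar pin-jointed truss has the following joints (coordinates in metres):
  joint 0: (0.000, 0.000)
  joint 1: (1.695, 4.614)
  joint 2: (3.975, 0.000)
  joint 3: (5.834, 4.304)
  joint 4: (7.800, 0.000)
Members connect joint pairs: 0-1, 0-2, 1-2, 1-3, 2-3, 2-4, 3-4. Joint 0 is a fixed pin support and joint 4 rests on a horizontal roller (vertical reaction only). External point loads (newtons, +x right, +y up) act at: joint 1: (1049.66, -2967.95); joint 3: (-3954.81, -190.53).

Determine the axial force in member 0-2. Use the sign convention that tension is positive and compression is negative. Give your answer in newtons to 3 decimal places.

N=5 nodes, M=7 members, R=3 reactions → 2N=10, M+R=10
member 0 (0-1): L=4.9155, (cx,cy)=(0.3448,0.9387)
member 1 (0-2): L=3.9750, (cx,cy)=(1.0000,0.0000)
member 2 (1-2): L=5.1466, (cx,cy)=(0.4430,-0.8965)
member 3 (1-3): L=4.1506, (cx,cy)=(0.9972,-0.0747)
member 4 (2-3): L=4.6883, (cx,cy)=(0.3965,0.9180)
member 5 (2-4): L=3.8250, (cx,cy)=(1.0000,0.0000)
member 6 (3-4): L=4.7318, (cx,cy)=(0.4155,-0.9096)
solve A·x = −loads:
  F[0-1] = -4189.2917 N (compression)
  F[0-2] = -1460.5631 N (compression)
  F[1-2] = +1333.4411 N (tension)
  F[1-3] = -3093.6176 N (compression)
  F[2-3] = -1302.1959 N (compression)
  F[2-4] = -353.4893 N (compression)
  F[3-4] = +850.7767 N (tension)
  Rx@0 = +2905.1500 N
  Ry@0 = +3932.3446 N
  Ry@4 = -773.8646 N

-1460.563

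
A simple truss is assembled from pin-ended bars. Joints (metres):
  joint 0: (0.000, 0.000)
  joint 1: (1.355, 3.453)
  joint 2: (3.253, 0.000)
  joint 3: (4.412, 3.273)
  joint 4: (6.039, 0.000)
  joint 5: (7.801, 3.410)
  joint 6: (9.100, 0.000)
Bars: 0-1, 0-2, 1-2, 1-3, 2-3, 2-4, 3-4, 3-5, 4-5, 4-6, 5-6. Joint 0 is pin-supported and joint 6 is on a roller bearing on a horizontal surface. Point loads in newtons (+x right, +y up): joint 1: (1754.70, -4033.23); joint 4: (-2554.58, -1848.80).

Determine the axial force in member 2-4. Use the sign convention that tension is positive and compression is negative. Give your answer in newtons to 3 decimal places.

97.583

N=7 nodes, M=11 members, R=3 reactions → 2N=14, M+R=14
member 0 (0-1): L=3.7093, (cx,cy)=(0.3653,0.9309)
member 1 (0-2): L=3.2530, (cx,cy)=(1.0000,0.0000)
member 2 (1-2): L=3.9403, (cx,cy)=(0.4817,-0.8763)
member 3 (1-3): L=3.0623, (cx,cy)=(0.9983,-0.0588)
member 4 (2-3): L=3.4721, (cx,cy)=(0.3338,0.9426)
member 5 (2-4): L=2.7860, (cx,cy)=(1.0000,0.0000)
member 6 (3-4): L=3.6551, (cx,cy)=(0.4451,-0.8955)
member 7 (3-5): L=3.3918, (cx,cy)=(0.9992,0.0404)
member 8 (4-5): L=3.8383, (cx,cy)=(0.4591,0.8884)
member 9 (4-6): L=3.0610, (cx,cy)=(1.0000,0.0000)
member 10 (5-6): L=3.6490, (cx,cy)=(0.3560,-0.9345)
solve A·x = −loads:
  F[0-1] = -3640.3172 N (compression)
  F[0-2] = +529.9049 N (tension)
  F[1-2] = -545.8506 N (compression)
  F[1-3] = -2826.4385 N (compression)
  F[2-3] = +507.4557 N (tension)
  F[2-4] = +97.5833 N (tension)
  F[3-4] = -822.9162 N (compression)
  F[3-5] = -2287.7230 N (compression)
  F[4-5] = +2910.4777 N (tension)
  F[4-6] = +949.7887 N (tension)
  F[5-6] = -2668.0662 N (compression)
  Rx@0 = +799.8800 N
  Ry@0 = +3388.7433 N
  Ry@6 = +2493.2867 N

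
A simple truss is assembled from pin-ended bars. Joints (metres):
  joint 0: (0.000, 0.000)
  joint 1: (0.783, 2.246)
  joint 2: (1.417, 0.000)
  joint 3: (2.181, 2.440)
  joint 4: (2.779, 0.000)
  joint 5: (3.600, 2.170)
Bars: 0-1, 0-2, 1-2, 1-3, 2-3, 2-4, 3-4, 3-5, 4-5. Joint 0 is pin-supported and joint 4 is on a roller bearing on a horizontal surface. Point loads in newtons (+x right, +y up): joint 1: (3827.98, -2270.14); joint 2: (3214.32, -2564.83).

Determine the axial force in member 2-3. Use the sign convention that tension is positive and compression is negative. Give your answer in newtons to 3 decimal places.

N=6 nodes, M=9 members, R=3 reactions → 2N=12, M+R=12
member 0 (0-1): L=2.3786, (cx,cy)=(0.3292,0.9443)
member 1 (0-2): L=1.4170, (cx,cy)=(1.0000,0.0000)
member 2 (1-2): L=2.3338, (cx,cy)=(0.2717,-0.9624)
member 3 (1-3): L=1.4114, (cx,cy)=(0.9905,0.1375)
member 4 (2-3): L=2.5568, (cx,cy)=(0.2988,0.9543)
member 5 (2-4): L=1.3620, (cx,cy)=(1.0000,0.0000)
member 6 (3-4): L=2.5122, (cx,cy)=(0.2380,-0.9713)
member 7 (3-5): L=1.4445, (cx,cy)=(0.9824,-0.1869)
member 8 (4-5): L=2.3201, (cx,cy)=(0.3539,0.9353)
solve A·x = −loads:
  F[0-1] = +218.4151 N (tension)
  F[0-2] = +6970.4001 N (tension)
  F[1-2] = -2997.3390 N (compression)
  F[1-3] = -2970.0021 N (compression)
  F[2-3] = +5710.3350 N (tension)
  F[2-4] = +1235.5100 N (tension)
  F[3-4] = -5190.4045 N (compression)
  F[3-5] = +0.0000 N (tension)
  F[4-5] = -0.0000 N (compression)
  Rx@0 = -7042.3000 N
  Ry@0 = -206.2415 N
  Ry@4 = +5041.2115 N

5710.335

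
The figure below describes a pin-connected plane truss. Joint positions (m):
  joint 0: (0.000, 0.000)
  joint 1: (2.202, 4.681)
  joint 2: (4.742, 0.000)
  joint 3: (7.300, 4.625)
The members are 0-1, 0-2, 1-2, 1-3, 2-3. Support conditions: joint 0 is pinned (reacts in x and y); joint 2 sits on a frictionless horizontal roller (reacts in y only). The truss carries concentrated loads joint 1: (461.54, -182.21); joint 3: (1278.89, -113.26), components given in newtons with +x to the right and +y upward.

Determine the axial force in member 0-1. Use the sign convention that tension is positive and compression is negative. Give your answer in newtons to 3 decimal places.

N=4 nodes, M=5 members, R=3 reactions → 2N=8, M+R=8
member 0 (0-1): L=5.1731, (cx,cy)=(0.4257,0.9049)
member 1 (0-2): L=4.7420, (cx,cy)=(1.0000,0.0000)
member 2 (1-2): L=5.3257, (cx,cy)=(0.4769,-0.8789)
member 3 (1-3): L=5.0983, (cx,cy)=(0.9999,-0.0110)
member 4 (2-3): L=5.2853, (cx,cy)=(0.4840,0.8751)
solve A·x = −loads:
  F[0-1] = +1841.6102 N (tension)
  F[0-2] = +956.5179 N (tension)
  F[1-2] = -2119.9299 N (compression)
  F[1-3] = +1333.5112 N (tension)
  F[2-3] = -112.6905 N (compression)
  Rx@0 = -1740.4300 N
  Ry@0 = -1666.4362 N
  Ry@2 = +1961.9062 N

1841.610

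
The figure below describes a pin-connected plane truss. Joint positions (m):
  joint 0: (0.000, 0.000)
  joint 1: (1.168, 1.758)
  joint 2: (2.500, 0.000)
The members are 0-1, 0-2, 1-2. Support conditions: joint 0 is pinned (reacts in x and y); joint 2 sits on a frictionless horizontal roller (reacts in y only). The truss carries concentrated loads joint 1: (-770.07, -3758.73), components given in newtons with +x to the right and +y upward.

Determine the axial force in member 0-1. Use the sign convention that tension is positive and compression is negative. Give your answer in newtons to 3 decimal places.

-3054.498

N=3 nodes, M=3 members, R=3 reactions → 2N=6, M+R=6
member 0 (0-1): L=2.1106, (cx,cy)=(0.5534,0.8329)
member 1 (0-2): L=2.5000, (cx,cy)=(1.0000,0.0000)
member 2 (1-2): L=2.2056, (cx,cy)=(0.6039,-0.7971)
solve A·x = −loads:
  F[0-1] = -3054.4980 N (compression)
  F[0-2] = +920.2509 N (tension)
  F[1-2] = -1523.8212 N (compression)
  Rx@0 = +770.0700 N
  Ry@0 = +2544.1646 N
  Ry@2 = +1214.5654 N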